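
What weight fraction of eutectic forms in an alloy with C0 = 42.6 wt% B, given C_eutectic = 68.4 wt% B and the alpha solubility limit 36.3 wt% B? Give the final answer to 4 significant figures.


f_primary = (C_e - C0) / (C_e - C_alpha_max)
f_primary = (68.4 - 42.6) / (68.4 - 36.3)
f_primary = 0.803738
f_eutectic = 1 - 0.803738 = 0.1963


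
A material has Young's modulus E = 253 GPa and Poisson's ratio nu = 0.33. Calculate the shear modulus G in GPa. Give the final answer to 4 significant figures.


G = E / (2*(1+nu))
G = 253 / (2*(1+0.33))
G = 95.11 GPa


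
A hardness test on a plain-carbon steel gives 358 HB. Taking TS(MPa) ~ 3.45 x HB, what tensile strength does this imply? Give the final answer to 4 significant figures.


TS (MPa) = 3.45 * HB
TS = 3.45 * 358
TS = 1235 MPa


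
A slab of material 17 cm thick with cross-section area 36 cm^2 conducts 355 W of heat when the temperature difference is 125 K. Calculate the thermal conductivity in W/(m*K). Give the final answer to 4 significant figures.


k = Q*L / (A*dT)
L = 0.17 m, A = 3.6e-03 m^2
k = 355 * 0.17 / (3.6e-03 * 125)
k = 134.1 W/(m*K)


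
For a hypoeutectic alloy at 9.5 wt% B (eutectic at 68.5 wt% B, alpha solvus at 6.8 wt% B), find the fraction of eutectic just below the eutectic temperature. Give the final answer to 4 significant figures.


f_primary = (C_e - C0) / (C_e - C_alpha_max)
f_primary = (68.5 - 9.5) / (68.5 - 6.8)
f_primary = 0.95624
f_eutectic = 1 - 0.95624 = 0.04376


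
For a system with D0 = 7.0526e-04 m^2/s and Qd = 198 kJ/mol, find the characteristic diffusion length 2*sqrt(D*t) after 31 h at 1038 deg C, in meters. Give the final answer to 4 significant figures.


Step 1: D = D0 * exp(-Qd/(R*T))
T = 1311.15 K
D = 7.0526e-04 * exp(-198e3 / (8.314 * 1311.15)) = 9.11974e-12 m^2/s
Step 2: L = 2*sqrt(D*t)
t = 31 h = 111600 s
L = 2*sqrt(9.11974e-12 * 111600) = 2.018e-03 m


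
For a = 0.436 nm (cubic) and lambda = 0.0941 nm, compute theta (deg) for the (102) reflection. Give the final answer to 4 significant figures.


d = a / sqrt(h^2+k^2+l^2)
d = 0.436 / sqrt(5) = 0.194985 nm
lambda = 2*d*sin(theta)  =>  sin(theta) = lambda / (2*d)
sin(theta) = 0.0941 / (2 * 0.194985) = 0.2413
theta = 13.96 deg


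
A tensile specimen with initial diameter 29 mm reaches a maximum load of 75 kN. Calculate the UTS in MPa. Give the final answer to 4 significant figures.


A0 = pi*(d/2)^2 = pi*(29/2)^2 = 660.52 mm^2
UTS = F_max / A0 = 75*1000 / 660.52
UTS = 113.5 MPa


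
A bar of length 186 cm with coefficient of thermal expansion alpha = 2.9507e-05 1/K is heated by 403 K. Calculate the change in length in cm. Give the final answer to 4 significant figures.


dL = L0 * alpha * dT
dL = 186 * 2.9507e-05 * 403
dL = 2.212 cm


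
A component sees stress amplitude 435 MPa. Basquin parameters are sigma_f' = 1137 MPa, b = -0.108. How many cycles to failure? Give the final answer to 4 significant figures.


sigma_a = sigma_f' * (2*Nf)^b
2*Nf = (sigma_a / sigma_f')^(1/b)
2*Nf = (435 / 1137)^(1/-0.108)
2*Nf = 7305.03
Nf = 3653 cycles


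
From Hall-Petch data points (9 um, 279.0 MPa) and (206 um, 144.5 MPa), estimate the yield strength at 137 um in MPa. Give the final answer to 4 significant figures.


sigma_y = sigma0 + k / sqrt(d)
1/sqrt(d1) = 1/sqrt(9e-06) = 333.333;  1/sqrt(d2) = 69.6733
k = (sigma1 - sigma2) / (1/sqrt(d1) - 1/sqrt(d2)) = (279.0 - 144.5) / (333.333 - 69.6733) = 0.510127 MPa*m^0.5
sigma0 = sigma1 - k/sqrt(d1) = 279.0 - 0.510127*333.333 = 108.958 MPa
sigma_y(d3) = 108.958 + 0.510127 / sqrt(1.37e-04) = 152.5 MPa


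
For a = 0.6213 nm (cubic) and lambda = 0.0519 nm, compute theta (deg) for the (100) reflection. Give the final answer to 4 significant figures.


d = a / sqrt(h^2+k^2+l^2)
d = 0.6213 / sqrt(1) = 0.6213 nm
lambda = 2*d*sin(theta)  =>  sin(theta) = lambda / (2*d)
sin(theta) = 0.0519 / (2 * 0.6213) = 0.0417673
theta = 2.394 deg


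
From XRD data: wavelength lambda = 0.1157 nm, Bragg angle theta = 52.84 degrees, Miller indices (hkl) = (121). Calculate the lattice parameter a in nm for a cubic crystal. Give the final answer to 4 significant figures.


d = lambda / (2*sin(theta))
d = 0.1157 / (2*sin(52.84 deg))
d = 0.0725891 nm
a = d * sqrt(h^2+k^2+l^2) = 0.0725891 * sqrt(6)
a = 0.1778 nm


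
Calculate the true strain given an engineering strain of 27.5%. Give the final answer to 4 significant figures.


epsilon_true = ln(1 + epsilon_eng)
epsilon_true = ln(1 + 0.275)
epsilon_true = 0.2429


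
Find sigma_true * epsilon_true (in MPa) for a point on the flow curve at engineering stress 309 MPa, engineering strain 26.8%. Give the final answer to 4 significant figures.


sigma_true = sigma_eng * (1 + epsilon_eng)
sigma_true = 309 * (1 + 0.268) = 391.812 MPa
epsilon_true = ln(1 + epsilon_eng)
epsilon_true = ln(1 + 0.268) = 0.237441
sigma_true * epsilon_true = 391.812 * 0.237441 = 93.03 MPa


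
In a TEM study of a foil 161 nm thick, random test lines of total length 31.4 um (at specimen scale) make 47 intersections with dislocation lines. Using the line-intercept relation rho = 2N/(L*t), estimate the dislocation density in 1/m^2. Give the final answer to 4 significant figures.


rho = 2N / (L * t)
L = 31.4 um = 3.14e-05 m, t = 161 nm = 1.61e-07 m
rho = 2 * 47 / (3.14e-05 * 1.61e-07)
rho = 1.859e+13 1/m^2


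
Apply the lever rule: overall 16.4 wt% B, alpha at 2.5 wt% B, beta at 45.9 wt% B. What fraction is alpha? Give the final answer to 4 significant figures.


f_alpha = (C_beta - C0) / (C_beta - C_alpha)
f_alpha = (45.9 - 16.4) / (45.9 - 2.5)
f_alpha = 0.6797


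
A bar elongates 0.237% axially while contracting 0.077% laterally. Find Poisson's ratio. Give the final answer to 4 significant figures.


nu = -epsilon_lat / epsilon_axial
Lateral strain is contraction (negative), so using magnitudes:
nu = 0.077 / 0.237
nu = 0.3249


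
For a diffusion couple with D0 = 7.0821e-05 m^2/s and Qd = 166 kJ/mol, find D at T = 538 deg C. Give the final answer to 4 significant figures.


D = D0 * exp(-Qd / (R*T))
T = 811.15 K
D = 7.0821e-05 * exp(-166e3 / (8.314 * 811.15))
D = 1.446e-15 m^2/s


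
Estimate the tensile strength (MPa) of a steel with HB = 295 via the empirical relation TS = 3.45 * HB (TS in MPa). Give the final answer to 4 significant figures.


TS (MPa) = 3.45 * HB
TS = 3.45 * 295
TS = 1018 MPa


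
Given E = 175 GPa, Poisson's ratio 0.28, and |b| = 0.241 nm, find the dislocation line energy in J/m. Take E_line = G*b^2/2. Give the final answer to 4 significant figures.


Step 1: G = E / (2*(1+nu))
G = 175 / (2*(1+0.28)) = 68.3594 GPa = 6.83594e+10 Pa
Step 2: E_line = G*b^2/2
b = 0.241 nm = 2.41e-10 m
E_line = 0.5 * 6.83594e+10 * (2.41e-10)^2 = 1.985e-09 J/m


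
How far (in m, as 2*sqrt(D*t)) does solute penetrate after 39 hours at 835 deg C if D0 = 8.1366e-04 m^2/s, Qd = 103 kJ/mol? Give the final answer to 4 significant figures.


Step 1: D = D0 * exp(-Qd/(R*T))
T = 1108.15 K
D = 8.1366e-04 * exp(-103e3 / (8.314 * 1108.15)) = 1.13548e-08 m^2/s
Step 2: L = 2*sqrt(D*t)
t = 39 h = 140400 s
L = 2*sqrt(1.13548e-08 * 140400) = 0.07986 m


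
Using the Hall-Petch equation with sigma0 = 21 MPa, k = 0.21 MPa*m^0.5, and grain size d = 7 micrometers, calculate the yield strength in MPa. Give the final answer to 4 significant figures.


sigma_y = sigma0 + k / sqrt(d)
d = 7 um = 7e-06 m
sigma_y = 21 + 0.21 / sqrt(7e-06)
sigma_y = 100.4 MPa


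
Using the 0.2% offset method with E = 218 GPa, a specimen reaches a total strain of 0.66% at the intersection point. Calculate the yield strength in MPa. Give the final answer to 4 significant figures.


Offset strain = 0.002
Elastic strain at yield = total_strain - offset = 6.6e-03 - 0.002 = 4.6e-03
sigma_y = E * elastic_strain = 218000 * 4.6e-03
sigma_y = 1003 MPa


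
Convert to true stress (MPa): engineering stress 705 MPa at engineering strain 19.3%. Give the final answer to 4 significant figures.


sigma_true = sigma_eng * (1 + epsilon_eng)
sigma_true = 705 * (1 + 0.193)
sigma_true = 841.1 MPa


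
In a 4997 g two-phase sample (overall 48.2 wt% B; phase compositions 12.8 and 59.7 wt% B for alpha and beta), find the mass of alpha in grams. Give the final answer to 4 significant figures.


f_alpha = (C_beta - C0) / (C_beta - C_alpha)
f_alpha = (59.7 - 48.2) / (59.7 - 12.8) = 0.245203
m_alpha = f_alpha * m_total = 0.245203 * 4997 = 1225 g


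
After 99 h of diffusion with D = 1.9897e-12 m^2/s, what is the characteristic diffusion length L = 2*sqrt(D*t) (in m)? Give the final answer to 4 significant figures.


t = 99 hr = 356400 s
Diffusion length = 2*sqrt(D*t)
= 2*sqrt(1.9897e-12 * 356400)
= 1.684e-03 m


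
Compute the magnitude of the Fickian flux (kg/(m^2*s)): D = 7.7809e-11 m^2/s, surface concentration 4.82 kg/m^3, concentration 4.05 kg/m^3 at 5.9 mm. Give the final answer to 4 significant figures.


J = -D * (dC/dx) = D * (C1 - C2) / dx
J = 7.7809e-11 * (4.82 - 4.05) / 5.9e-03
J = 1.015e-08 kg/(m^2*s)


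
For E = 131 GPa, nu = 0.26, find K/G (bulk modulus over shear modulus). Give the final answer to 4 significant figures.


G = E / (2*(1+nu))
G = 131 / (2*(1+0.26)) = 51.9841 GPa
K = E / (3*(1-2*nu))
K = 131 / (3*(1-2*0.26)) = 90.9722 GPa
K/G = 90.9722 / 51.9841 = 1.75


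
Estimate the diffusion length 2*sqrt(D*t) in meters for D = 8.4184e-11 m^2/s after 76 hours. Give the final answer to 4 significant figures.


t = 76 hr = 273600 s
Diffusion length = 2*sqrt(D*t)
= 2*sqrt(8.4184e-11 * 273600)
= 9.598e-03 m


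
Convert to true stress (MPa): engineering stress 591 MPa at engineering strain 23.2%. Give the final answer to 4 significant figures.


sigma_true = sigma_eng * (1 + epsilon_eng)
sigma_true = 591 * (1 + 0.232)
sigma_true = 728.1 MPa


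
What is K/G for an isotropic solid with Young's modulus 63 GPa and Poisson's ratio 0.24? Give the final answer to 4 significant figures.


G = E / (2*(1+nu))
G = 63 / (2*(1+0.24)) = 25.4032 GPa
K = E / (3*(1-2*nu))
K = 63 / (3*(1-2*0.24)) = 40.3846 GPa
K/G = 40.3846 / 25.4032 = 1.59


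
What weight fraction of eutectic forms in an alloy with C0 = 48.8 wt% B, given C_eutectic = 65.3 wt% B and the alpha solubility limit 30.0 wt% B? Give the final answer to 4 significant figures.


f_primary = (C_e - C0) / (C_e - C_alpha_max)
f_primary = (65.3 - 48.8) / (65.3 - 30.0)
f_primary = 0.467422
f_eutectic = 1 - 0.467422 = 0.5326


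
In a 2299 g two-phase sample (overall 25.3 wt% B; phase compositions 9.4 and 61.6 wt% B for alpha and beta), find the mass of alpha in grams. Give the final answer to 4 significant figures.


f_alpha = (C_beta - C0) / (C_beta - C_alpha)
f_alpha = (61.6 - 25.3) / (61.6 - 9.4) = 0.695402
m_alpha = f_alpha * m_total = 0.695402 * 2299 = 1599 g


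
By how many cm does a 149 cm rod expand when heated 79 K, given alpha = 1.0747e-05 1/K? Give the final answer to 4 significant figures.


dL = L0 * alpha * dT
dL = 149 * 1.0747e-05 * 79
dL = 0.1265 cm


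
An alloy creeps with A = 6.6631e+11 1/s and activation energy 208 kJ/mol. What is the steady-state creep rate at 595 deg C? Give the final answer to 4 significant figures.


rate = A * exp(-Q / (R*T))
T = 595 + 273.15 = 868.15 K
rate = 6.6631e+11 * exp(-208e3 / (8.314 * 868.15))
rate = 0.2034 1/s


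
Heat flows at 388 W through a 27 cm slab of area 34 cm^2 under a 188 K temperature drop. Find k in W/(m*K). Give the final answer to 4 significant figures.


k = Q*L / (A*dT)
L = 0.27 m, A = 3.4e-03 m^2
k = 388 * 0.27 / (3.4e-03 * 188)
k = 163.9 W/(m*K)


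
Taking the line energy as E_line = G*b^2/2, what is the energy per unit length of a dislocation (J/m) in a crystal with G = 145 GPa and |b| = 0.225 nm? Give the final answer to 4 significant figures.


E = G*b^2/2
b = 0.225 nm = 2.25e-10 m
G = 145 GPa = 1.45e+11 Pa
E = 0.5 * 1.45e+11 * (2.25e-10)^2
E = 3.67e-09 J/m


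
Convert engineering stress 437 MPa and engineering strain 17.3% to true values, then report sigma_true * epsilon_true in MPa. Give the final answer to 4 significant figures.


sigma_true = sigma_eng * (1 + epsilon_eng)
sigma_true = 437 * (1 + 0.173) = 512.601 MPa
epsilon_true = ln(1 + epsilon_eng)
epsilon_true = ln(1 + 0.173) = 0.159565
sigma_true * epsilon_true = 512.601 * 0.159565 = 81.79 MPa


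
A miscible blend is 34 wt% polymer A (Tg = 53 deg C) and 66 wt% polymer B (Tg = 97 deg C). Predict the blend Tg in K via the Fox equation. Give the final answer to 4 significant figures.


1/Tg = w1/Tg1 + w2/Tg2 (in Kelvin)
Tg1 = 326.15 K, Tg2 = 370.15 K
1/Tg = 0.34/326.15 + 0.66/370.15
Tg = 353.9 K


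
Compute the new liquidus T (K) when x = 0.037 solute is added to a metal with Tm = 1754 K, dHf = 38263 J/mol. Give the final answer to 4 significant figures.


dT = R*Tm^2*x / dHf
dT = 8.314 * 1754^2 * 0.037 / 38263
dT = 24.7339 K
T_new = 1754 - 24.7339 = 1729 K


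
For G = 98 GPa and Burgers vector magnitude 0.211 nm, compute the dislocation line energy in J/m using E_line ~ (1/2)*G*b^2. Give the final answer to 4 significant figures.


E = G*b^2/2
b = 0.211 nm = 2.11e-10 m
G = 98 GPa = 9.8e+10 Pa
E = 0.5 * 9.8e+10 * (2.11e-10)^2
E = 2.182e-09 J/m


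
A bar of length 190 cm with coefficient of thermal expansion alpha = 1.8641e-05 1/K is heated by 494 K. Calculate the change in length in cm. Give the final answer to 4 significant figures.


dL = L0 * alpha * dT
dL = 190 * 1.8641e-05 * 494
dL = 1.75 cm


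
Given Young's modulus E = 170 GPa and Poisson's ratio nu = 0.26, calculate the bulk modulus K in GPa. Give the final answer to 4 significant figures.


K = E / (3*(1-2*nu))
K = 170 / (3*(1-2*0.26))
K = 118.1 GPa


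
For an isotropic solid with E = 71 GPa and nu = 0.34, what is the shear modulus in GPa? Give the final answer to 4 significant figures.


G = E / (2*(1+nu))
G = 71 / (2*(1+0.34))
G = 26.49 GPa


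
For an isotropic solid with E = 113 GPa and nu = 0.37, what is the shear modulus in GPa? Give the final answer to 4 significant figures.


G = E / (2*(1+nu))
G = 113 / (2*(1+0.37))
G = 41.24 GPa


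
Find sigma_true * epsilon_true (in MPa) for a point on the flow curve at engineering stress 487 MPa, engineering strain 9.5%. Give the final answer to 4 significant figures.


sigma_true = sigma_eng * (1 + epsilon_eng)
sigma_true = 487 * (1 + 0.095) = 533.265 MPa
epsilon_true = ln(1 + epsilon_eng)
epsilon_true = ln(1 + 0.095) = 0.0907544
sigma_true * epsilon_true = 533.265 * 0.0907544 = 48.4 MPa


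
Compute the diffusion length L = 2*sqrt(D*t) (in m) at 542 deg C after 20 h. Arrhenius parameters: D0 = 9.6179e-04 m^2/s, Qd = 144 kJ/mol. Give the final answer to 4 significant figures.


Step 1: D = D0 * exp(-Qd/(R*T))
T = 815.15 K
D = 9.6179e-04 * exp(-144e3 / (8.314 * 815.15)) = 5.6919e-13 m^2/s
Step 2: L = 2*sqrt(D*t)
t = 20 h = 72000 s
L = 2*sqrt(5.6919e-13 * 72000) = 4.049e-04 m


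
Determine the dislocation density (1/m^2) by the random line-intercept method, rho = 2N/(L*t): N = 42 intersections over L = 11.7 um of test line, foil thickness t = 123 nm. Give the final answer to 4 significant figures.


rho = 2N / (L * t)
L = 11.7 um = 1.17e-05 m, t = 123 nm = 1.23e-07 m
rho = 2 * 42 / (1.17e-05 * 1.23e-07)
rho = 5.837e+13 1/m^2


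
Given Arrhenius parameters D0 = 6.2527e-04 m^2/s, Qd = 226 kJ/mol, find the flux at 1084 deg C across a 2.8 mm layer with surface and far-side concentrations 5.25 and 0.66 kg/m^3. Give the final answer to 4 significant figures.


Step 1: D = D0 * exp(-Qd/(R*T))
T = 1084 + 273.15 = 1357.15 K
D = 6.2527e-04 * exp(-226e3 / (8.314 * 1357.15)) = 1.25129e-12 m^2/s
Step 2: J = D * (C1 - C2) / dx
J = 1.25129e-12 * (5.25 - 0.66) / 2.8e-03
J = 2.051e-09 kg/(m^2*s)


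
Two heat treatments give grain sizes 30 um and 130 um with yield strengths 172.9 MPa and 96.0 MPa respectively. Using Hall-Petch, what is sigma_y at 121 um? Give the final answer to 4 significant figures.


sigma_y = sigma0 + k / sqrt(d)
1/sqrt(d1) = 1/sqrt(3e-05) = 182.574;  1/sqrt(d2) = 87.7058
k = (sigma1 - sigma2) / (1/sqrt(d1) - 1/sqrt(d2)) = (172.9 - 96.0) / (182.574 - 87.7058) = 0.810597 MPa*m^0.5
sigma0 = sigma1 - k/sqrt(d1) = 172.9 - 0.810597*182.574 = 24.906 MPa
sigma_y(d3) = 24.906 + 0.810597 / sqrt(1.21e-04) = 98.6 MPa


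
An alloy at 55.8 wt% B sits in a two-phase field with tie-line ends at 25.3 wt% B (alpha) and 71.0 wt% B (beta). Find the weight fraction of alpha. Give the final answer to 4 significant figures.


f_alpha = (C_beta - C0) / (C_beta - C_alpha)
f_alpha = (71.0 - 55.8) / (71.0 - 25.3)
f_alpha = 0.3326


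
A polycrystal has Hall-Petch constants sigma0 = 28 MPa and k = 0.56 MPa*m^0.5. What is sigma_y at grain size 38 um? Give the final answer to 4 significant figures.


sigma_y = sigma0 + k / sqrt(d)
d = 38 um = 3.8e-05 m
sigma_y = 28 + 0.56 / sqrt(3.8e-05)
sigma_y = 118.8 MPa


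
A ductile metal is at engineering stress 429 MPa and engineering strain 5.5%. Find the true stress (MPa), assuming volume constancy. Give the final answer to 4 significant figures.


sigma_true = sigma_eng * (1 + epsilon_eng)
sigma_true = 429 * (1 + 0.055)
sigma_true = 452.6 MPa


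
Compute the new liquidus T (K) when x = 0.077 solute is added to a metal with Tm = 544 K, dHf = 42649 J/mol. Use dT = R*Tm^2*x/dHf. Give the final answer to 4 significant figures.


dT = R*Tm^2*x / dHf
dT = 8.314 * 544^2 * 0.077 / 42649
dT = 4.44211 K
T_new = 544 - 4.44211 = 539.6 K


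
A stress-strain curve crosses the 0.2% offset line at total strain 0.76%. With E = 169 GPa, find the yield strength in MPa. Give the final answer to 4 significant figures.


Offset strain = 0.002
Elastic strain at yield = total_strain - offset = 7.6e-03 - 0.002 = 5.6e-03
sigma_y = E * elastic_strain = 169000 * 5.6e-03
sigma_y = 946.4 MPa


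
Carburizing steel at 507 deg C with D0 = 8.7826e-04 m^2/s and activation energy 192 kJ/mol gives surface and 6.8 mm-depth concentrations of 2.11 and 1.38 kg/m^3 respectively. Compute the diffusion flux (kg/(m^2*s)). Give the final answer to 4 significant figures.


Step 1: D = D0 * exp(-Qd/(R*T))
T = 507 + 273.15 = 780.15 K
D = 8.7826e-04 * exp(-192e3 / (8.314 * 780.15)) = 1.22426e-16 m^2/s
Step 2: J = D * (C1 - C2) / dx
J = 1.22426e-16 * (2.11 - 1.38) / 6.8e-03
J = 1.314e-14 kg/(m^2*s)


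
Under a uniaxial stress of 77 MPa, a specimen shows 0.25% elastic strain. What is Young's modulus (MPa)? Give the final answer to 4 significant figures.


E = sigma / epsilon
epsilon = 0.25% = 2.5e-03
E = 77 / 2.5e-03
E = 30800 MPa


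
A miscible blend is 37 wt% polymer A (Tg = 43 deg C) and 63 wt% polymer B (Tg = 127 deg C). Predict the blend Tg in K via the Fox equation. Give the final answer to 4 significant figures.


1/Tg = w1/Tg1 + w2/Tg2 (in Kelvin)
Tg1 = 316.15 K, Tg2 = 400.15 K
1/Tg = 0.37/316.15 + 0.63/400.15
Tg = 364.3 K


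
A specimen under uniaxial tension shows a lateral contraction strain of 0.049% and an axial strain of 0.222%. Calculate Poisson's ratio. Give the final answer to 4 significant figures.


nu = -epsilon_lat / epsilon_axial
Lateral strain is contraction (negative), so using magnitudes:
nu = 0.049 / 0.222
nu = 0.2207


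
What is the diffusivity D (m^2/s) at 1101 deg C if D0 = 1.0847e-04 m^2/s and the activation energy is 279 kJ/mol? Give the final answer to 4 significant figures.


D = D0 * exp(-Qd / (R*T))
T = 1374.15 K
D = 1.0847e-04 * exp(-279e3 / (8.314 * 1374.15))
D = 2.688e-15 m^2/s


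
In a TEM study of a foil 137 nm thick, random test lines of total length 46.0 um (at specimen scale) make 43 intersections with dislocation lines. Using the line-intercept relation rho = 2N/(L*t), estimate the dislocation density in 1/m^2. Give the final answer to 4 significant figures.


rho = 2N / (L * t)
L = 46.0 um = 4.6e-05 m, t = 137 nm = 1.37e-07 m
rho = 2 * 43 / (4.6e-05 * 1.37e-07)
rho = 1.365e+13 1/m^2


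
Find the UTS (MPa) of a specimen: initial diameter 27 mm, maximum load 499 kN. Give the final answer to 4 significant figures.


A0 = pi*(d/2)^2 = pi*(27/2)^2 = 572.555 mm^2
UTS = F_max / A0 = 499*1000 / 572.555
UTS = 871.5 MPa


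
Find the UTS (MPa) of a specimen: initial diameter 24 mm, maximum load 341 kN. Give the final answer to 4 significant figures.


A0 = pi*(d/2)^2 = pi*(24/2)^2 = 452.389 mm^2
UTS = F_max / A0 = 341*1000 / 452.389
UTS = 753.8 MPa


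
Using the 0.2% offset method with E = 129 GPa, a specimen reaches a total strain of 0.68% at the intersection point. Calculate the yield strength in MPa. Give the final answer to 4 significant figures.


Offset strain = 0.002
Elastic strain at yield = total_strain - offset = 6.8e-03 - 0.002 = 4.8e-03
sigma_y = E * elastic_strain = 129000 * 4.8e-03
sigma_y = 619.2 MPa


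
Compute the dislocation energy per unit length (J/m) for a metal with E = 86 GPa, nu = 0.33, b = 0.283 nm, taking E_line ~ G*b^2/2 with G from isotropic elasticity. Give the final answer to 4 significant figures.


Step 1: G = E / (2*(1+nu))
G = 86 / (2*(1+0.33)) = 32.3308 GPa = 3.23308e+10 Pa
Step 2: E_line = G*b^2/2
b = 0.283 nm = 2.83e-10 m
E_line = 0.5 * 3.23308e+10 * (2.83e-10)^2 = 1.295e-09 J/m


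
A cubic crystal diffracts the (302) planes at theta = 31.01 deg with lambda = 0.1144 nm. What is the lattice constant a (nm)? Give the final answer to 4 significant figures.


d = lambda / (2*sin(theta))
d = 0.1144 / (2*sin(31.01 deg))
d = 0.111028 nm
a = d * sqrt(h^2+k^2+l^2) = 0.111028 * sqrt(13)
a = 0.4003 nm


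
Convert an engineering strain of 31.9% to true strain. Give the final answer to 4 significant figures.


epsilon_true = ln(1 + epsilon_eng)
epsilon_true = ln(1 + 0.319)
epsilon_true = 0.2769


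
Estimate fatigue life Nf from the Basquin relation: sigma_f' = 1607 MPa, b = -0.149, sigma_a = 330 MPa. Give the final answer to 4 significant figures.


sigma_a = sigma_f' * (2*Nf)^b
2*Nf = (sigma_a / sigma_f')^(1/b)
2*Nf = (330 / 1607)^(1/-0.149)
2*Nf = 41125.1
Nf = 20560 cycles


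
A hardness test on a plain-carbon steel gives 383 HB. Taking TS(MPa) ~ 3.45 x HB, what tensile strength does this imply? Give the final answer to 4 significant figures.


TS (MPa) = 3.45 * HB
TS = 3.45 * 383
TS = 1321 MPa


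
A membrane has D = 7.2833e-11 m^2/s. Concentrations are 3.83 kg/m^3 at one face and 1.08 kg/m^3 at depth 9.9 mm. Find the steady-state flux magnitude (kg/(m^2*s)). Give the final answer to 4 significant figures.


J = -D * (dC/dx) = D * (C1 - C2) / dx
J = 7.2833e-11 * (3.83 - 1.08) / 9.9e-03
J = 2.023e-08 kg/(m^2*s)


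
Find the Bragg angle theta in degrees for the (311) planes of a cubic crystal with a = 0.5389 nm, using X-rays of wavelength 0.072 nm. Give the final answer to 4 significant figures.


d = a / sqrt(h^2+k^2+l^2)
d = 0.5389 / sqrt(11) = 0.162484 nm
lambda = 2*d*sin(theta)  =>  sin(theta) = lambda / (2*d)
sin(theta) = 0.072 / (2 * 0.162484) = 0.22156
theta = 12.8 deg


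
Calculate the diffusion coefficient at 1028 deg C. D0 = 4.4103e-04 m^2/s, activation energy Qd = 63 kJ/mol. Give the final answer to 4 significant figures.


D = D0 * exp(-Qd / (R*T))
T = 1301.15 K
D = 4.4103e-04 * exp(-63e3 / (8.314 * 1301.15))
D = 1.304e-06 m^2/s


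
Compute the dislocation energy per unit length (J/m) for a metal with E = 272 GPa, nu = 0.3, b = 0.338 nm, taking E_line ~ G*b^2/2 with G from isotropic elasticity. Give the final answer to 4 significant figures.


Step 1: G = E / (2*(1+nu))
G = 272 / (2*(1+0.3)) = 104.615 GPa = 1.04615e+11 Pa
Step 2: E_line = G*b^2/2
b = 0.338 nm = 3.38e-10 m
E_line = 0.5 * 1.04615e+11 * (3.38e-10)^2 = 5.976e-09 J/m


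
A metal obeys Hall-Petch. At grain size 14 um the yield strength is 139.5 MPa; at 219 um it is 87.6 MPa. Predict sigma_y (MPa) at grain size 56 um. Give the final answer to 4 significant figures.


sigma_y = sigma0 + k / sqrt(d)
1/sqrt(d1) = 1/sqrt(1.4e-05) = 267.261;  1/sqrt(d2) = 67.5737
k = (sigma1 - sigma2) / (1/sqrt(d1) - 1/sqrt(d2)) = (139.5 - 87.6) / (267.261 - 67.5737) = 0.259906 MPa*m^0.5
sigma0 = sigma1 - k/sqrt(d1) = 139.5 - 0.259906*267.261 = 70.0372 MPa
sigma_y(d3) = 70.0372 + 0.259906 / sqrt(5.6e-05) = 104.8 MPa


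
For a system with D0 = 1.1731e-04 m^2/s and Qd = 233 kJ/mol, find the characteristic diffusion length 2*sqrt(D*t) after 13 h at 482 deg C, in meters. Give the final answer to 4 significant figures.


Step 1: D = D0 * exp(-Qd/(R*T))
T = 755.15 K
D = 1.1731e-04 * exp(-233e3 / (8.314 * 755.15)) = 8.95078e-21 m^2/s
Step 2: L = 2*sqrt(D*t)
t = 13 h = 46800 s
L = 2*sqrt(8.95078e-21 * 46800) = 4.093e-08 m


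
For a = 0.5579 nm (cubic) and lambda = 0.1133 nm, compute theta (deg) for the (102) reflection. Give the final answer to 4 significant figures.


d = a / sqrt(h^2+k^2+l^2)
d = 0.5579 / sqrt(5) = 0.2495 nm
lambda = 2*d*sin(theta)  =>  sin(theta) = lambda / (2*d)
sin(theta) = 0.1133 / (2 * 0.2495) = 0.227054
theta = 13.12 deg


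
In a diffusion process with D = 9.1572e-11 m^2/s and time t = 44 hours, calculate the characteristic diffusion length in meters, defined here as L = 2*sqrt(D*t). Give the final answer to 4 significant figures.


t = 44 hr = 158400 s
Diffusion length = 2*sqrt(D*t)
= 2*sqrt(9.1572e-11 * 158400)
= 7.617e-03 m


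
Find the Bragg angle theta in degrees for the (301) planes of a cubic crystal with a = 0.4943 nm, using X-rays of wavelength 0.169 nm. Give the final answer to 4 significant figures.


d = a / sqrt(h^2+k^2+l^2)
d = 0.4943 / sqrt(10) = 0.156311 nm
lambda = 2*d*sin(theta)  =>  sin(theta) = lambda / (2*d)
sin(theta) = 0.169 / (2 * 0.156311) = 0.540588
theta = 32.72 deg


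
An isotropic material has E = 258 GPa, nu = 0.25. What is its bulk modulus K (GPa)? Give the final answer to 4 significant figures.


K = E / (3*(1-2*nu))
K = 258 / (3*(1-2*0.25))
K = 172 GPa


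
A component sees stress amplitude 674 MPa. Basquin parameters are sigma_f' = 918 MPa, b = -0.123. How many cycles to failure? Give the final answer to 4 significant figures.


sigma_a = sigma_f' * (2*Nf)^b
2*Nf = (sigma_a / sigma_f')^(1/b)
2*Nf = (674 / 918)^(1/-0.123)
2*Nf = 12.3287
Nf = 6.164 cycles


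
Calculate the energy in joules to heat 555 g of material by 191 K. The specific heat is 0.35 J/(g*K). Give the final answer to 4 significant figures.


Q = m * cp * dT
Q = 555 * 0.35 * 191
Q = 37100 J


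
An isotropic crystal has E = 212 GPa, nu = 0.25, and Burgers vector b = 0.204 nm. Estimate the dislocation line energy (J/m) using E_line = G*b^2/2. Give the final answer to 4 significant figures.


Step 1: G = E / (2*(1+nu))
G = 212 / (2*(1+0.25)) = 84.8 GPa = 8.48e+10 Pa
Step 2: E_line = G*b^2/2
b = 0.204 nm = 2.04e-10 m
E_line = 0.5 * 8.48e+10 * (2.04e-10)^2 = 1.765e-09 J/m


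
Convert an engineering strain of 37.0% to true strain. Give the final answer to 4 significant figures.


epsilon_true = ln(1 + epsilon_eng)
epsilon_true = ln(1 + 0.37)
epsilon_true = 0.3148


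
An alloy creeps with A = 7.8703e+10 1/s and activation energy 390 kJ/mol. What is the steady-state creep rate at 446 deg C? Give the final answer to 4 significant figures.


rate = A * exp(-Q / (R*T))
T = 446 + 273.15 = 719.15 K
rate = 7.8703e+10 * exp(-390e3 / (8.314 * 719.15))
rate = 3.696e-18 1/s


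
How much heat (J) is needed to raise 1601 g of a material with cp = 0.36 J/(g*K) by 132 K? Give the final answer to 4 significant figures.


Q = m * cp * dT
Q = 1601 * 0.36 * 132
Q = 76080 J


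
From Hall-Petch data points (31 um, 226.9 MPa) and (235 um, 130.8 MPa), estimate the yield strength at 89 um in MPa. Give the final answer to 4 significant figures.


sigma_y = sigma0 + k / sqrt(d)
1/sqrt(d1) = 1/sqrt(3.1e-05) = 179.605;  1/sqrt(d2) = 65.2328
k = (sigma1 - sigma2) / (1/sqrt(d1) - 1/sqrt(d2)) = (226.9 - 130.8) / (179.605 - 65.2328) = 0.840237 MPa*m^0.5
sigma0 = sigma1 - k/sqrt(d1) = 226.9 - 0.840237*179.605 = 75.989 MPa
sigma_y(d3) = 75.989 + 0.840237 / sqrt(8.9e-05) = 165.1 MPa


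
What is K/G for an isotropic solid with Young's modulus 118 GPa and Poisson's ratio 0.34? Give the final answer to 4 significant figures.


G = E / (2*(1+nu))
G = 118 / (2*(1+0.34)) = 44.0299 GPa
K = E / (3*(1-2*nu))
K = 118 / (3*(1-2*0.34)) = 122.917 GPa
K/G = 122.917 / 44.0299 = 2.792


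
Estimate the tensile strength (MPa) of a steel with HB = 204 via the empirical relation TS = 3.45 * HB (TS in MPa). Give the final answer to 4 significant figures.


TS (MPa) = 3.45 * HB
TS = 3.45 * 204
TS = 703.8 MPa


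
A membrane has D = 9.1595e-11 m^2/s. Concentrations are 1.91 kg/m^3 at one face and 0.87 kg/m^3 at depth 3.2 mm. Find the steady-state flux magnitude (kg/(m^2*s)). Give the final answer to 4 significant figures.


J = -D * (dC/dx) = D * (C1 - C2) / dx
J = 9.1595e-11 * (1.91 - 0.87) / 3.2e-03
J = 2.977e-08 kg/(m^2*s)


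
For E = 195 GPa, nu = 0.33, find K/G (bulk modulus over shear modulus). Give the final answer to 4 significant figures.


G = E / (2*(1+nu))
G = 195 / (2*(1+0.33)) = 73.3083 GPa
K = E / (3*(1-2*nu))
K = 195 / (3*(1-2*0.33)) = 191.176 GPa
K/G = 191.176 / 73.3083 = 2.608


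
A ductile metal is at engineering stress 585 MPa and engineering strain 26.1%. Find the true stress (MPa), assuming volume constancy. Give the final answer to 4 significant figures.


sigma_true = sigma_eng * (1 + epsilon_eng)
sigma_true = 585 * (1 + 0.261)
sigma_true = 737.7 MPa


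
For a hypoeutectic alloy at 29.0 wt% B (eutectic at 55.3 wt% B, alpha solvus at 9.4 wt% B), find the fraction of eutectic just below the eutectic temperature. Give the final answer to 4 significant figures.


f_primary = (C_e - C0) / (C_e - C_alpha_max)
f_primary = (55.3 - 29.0) / (55.3 - 9.4)
f_primary = 0.572985
f_eutectic = 1 - 0.572985 = 0.427


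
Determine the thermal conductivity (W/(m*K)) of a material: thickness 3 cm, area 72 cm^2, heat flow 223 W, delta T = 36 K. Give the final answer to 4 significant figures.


k = Q*L / (A*dT)
L = 0.03 m, A = 7.2e-03 m^2
k = 223 * 0.03 / (7.2e-03 * 36)
k = 25.81 W/(m*K)


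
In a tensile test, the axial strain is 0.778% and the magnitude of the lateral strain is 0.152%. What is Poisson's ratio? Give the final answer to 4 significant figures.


nu = -epsilon_lat / epsilon_axial
Lateral strain is contraction (negative), so using magnitudes:
nu = 0.152 / 0.778
nu = 0.1954


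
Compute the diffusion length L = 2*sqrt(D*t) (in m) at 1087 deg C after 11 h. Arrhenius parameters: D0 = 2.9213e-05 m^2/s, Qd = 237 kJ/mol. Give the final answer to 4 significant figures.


Step 1: D = D0 * exp(-Qd/(R*T))
T = 1360.15 K
D = 2.9213e-05 * exp(-237e3 / (8.314 * 1360.15)) = 2.30992e-14 m^2/s
Step 2: L = 2*sqrt(D*t)
t = 11 h = 39600 s
L = 2*sqrt(2.30992e-14 * 39600) = 6.049e-05 m


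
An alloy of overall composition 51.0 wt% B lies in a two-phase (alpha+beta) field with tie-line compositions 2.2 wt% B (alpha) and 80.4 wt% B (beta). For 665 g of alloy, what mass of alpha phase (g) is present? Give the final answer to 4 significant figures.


f_alpha = (C_beta - C0) / (C_beta - C_alpha)
f_alpha = (80.4 - 51.0) / (80.4 - 2.2) = 0.375959
m_alpha = f_alpha * m_total = 0.375959 * 665 = 250 g


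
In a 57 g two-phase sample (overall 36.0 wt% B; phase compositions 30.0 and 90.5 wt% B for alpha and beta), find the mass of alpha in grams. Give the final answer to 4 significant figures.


f_alpha = (C_beta - C0) / (C_beta - C_alpha)
f_alpha = (90.5 - 36.0) / (90.5 - 30.0) = 0.900826
m_alpha = f_alpha * m_total = 0.900826 * 57 = 51.35 g


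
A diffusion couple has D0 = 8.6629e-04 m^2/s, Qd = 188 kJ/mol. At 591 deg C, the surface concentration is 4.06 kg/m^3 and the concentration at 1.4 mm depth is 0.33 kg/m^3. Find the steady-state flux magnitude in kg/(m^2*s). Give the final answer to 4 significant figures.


Step 1: D = D0 * exp(-Qd/(R*T))
T = 591 + 273.15 = 864.15 K
D = 8.6629e-04 * exp(-188e3 / (8.314 * 864.15)) = 3.74417e-15 m^2/s
Step 2: J = D * (C1 - C2) / dx
J = 3.74417e-15 * (4.06 - 0.33) / 1.4e-03
J = 9.976e-12 kg/(m^2*s)


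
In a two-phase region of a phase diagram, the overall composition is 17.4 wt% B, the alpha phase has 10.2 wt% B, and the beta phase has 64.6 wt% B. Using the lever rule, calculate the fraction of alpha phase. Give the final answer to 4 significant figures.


f_alpha = (C_beta - C0) / (C_beta - C_alpha)
f_alpha = (64.6 - 17.4) / (64.6 - 10.2)
f_alpha = 0.8676


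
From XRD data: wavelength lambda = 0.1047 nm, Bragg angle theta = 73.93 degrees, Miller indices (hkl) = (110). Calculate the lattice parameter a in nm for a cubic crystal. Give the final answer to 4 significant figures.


d = lambda / (2*sin(theta))
d = 0.1047 / (2*sin(73.93 deg))
d = 0.0544788 nm
a = d * sqrt(h^2+k^2+l^2) = 0.0544788 * sqrt(2)
a = 0.07704 nm


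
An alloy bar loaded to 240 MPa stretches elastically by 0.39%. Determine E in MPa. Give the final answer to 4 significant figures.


E = sigma / epsilon
epsilon = 0.39% = 3.9e-03
E = 240 / 3.9e-03
E = 61540 MPa


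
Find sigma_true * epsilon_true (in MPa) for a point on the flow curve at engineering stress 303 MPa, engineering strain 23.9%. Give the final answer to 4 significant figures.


sigma_true = sigma_eng * (1 + epsilon_eng)
sigma_true = 303 * (1 + 0.239) = 375.417 MPa
epsilon_true = ln(1 + epsilon_eng)
epsilon_true = ln(1 + 0.239) = 0.214305
sigma_true * epsilon_true = 375.417 * 0.214305 = 80.45 MPa


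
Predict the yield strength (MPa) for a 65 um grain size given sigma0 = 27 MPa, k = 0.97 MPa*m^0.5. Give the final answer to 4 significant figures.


sigma_y = sigma0 + k / sqrt(d)
d = 65 um = 6.5e-05 m
sigma_y = 27 + 0.97 / sqrt(6.5e-05)
sigma_y = 147.3 MPa


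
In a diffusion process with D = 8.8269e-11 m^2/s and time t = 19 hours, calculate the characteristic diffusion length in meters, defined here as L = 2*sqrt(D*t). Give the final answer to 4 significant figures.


t = 19 hr = 68400 s
Diffusion length = 2*sqrt(D*t)
= 2*sqrt(8.8269e-11 * 68400)
= 4.914e-03 m


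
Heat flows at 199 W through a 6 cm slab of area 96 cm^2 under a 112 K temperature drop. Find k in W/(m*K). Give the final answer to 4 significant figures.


k = Q*L / (A*dT)
L = 0.06 m, A = 9.6e-03 m^2
k = 199 * 0.06 / (9.6e-03 * 112)
k = 11.1 W/(m*K)


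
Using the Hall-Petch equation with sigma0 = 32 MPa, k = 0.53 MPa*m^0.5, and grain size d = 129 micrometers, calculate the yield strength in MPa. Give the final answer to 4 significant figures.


sigma_y = sigma0 + k / sqrt(d)
d = 129 um = 1.29e-04 m
sigma_y = 32 + 0.53 / sqrt(1.29e-04)
sigma_y = 78.66 MPa


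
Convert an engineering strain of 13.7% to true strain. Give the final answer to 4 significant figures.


epsilon_true = ln(1 + epsilon_eng)
epsilon_true = ln(1 + 0.137)
epsilon_true = 0.1284


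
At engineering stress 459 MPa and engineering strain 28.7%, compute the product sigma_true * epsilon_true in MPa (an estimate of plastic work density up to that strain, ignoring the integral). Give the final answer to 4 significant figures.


sigma_true = sigma_eng * (1 + epsilon_eng)
sigma_true = 459 * (1 + 0.287) = 590.733 MPa
epsilon_true = ln(1 + epsilon_eng)
epsilon_true = ln(1 + 0.287) = 0.252314
sigma_true * epsilon_true = 590.733 * 0.252314 = 149.1 MPa


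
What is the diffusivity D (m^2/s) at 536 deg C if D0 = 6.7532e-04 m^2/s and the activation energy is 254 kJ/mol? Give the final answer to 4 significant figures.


D = D0 * exp(-Qd / (R*T))
T = 809.15 K
D = 6.7532e-04 * exp(-254e3 / (8.314 * 809.15))
D = 2.704e-20 m^2/s


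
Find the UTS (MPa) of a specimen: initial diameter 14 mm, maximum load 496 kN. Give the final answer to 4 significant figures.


A0 = pi*(d/2)^2 = pi*(14/2)^2 = 153.938 mm^2
UTS = F_max / A0 = 496*1000 / 153.938
UTS = 3222 MPa


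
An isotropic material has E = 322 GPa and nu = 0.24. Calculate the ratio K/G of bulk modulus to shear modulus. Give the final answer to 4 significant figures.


G = E / (2*(1+nu))
G = 322 / (2*(1+0.24)) = 129.839 GPa
K = E / (3*(1-2*nu))
K = 322 / (3*(1-2*0.24)) = 206.41 GPa
K/G = 206.41 / 129.839 = 1.59


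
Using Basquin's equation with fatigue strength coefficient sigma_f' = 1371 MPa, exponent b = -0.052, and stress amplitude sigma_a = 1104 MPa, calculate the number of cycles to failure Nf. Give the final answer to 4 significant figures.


sigma_a = sigma_f' * (2*Nf)^b
2*Nf = (sigma_a / sigma_f')^(1/b)
2*Nf = (1104 / 1371)^(1/-0.052)
2*Nf = 64.418
Nf = 32.21 cycles


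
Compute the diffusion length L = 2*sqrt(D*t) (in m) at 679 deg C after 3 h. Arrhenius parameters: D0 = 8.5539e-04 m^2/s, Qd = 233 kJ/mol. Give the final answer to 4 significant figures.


Step 1: D = D0 * exp(-Qd/(R*T))
T = 952.15 K
D = 8.5539e-04 * exp(-233e3 / (8.314 * 952.15)) = 1.41058e-16 m^2/s
Step 2: L = 2*sqrt(D*t)
t = 3 h = 10800 s
L = 2*sqrt(1.41058e-16 * 10800) = 2.469e-06 m


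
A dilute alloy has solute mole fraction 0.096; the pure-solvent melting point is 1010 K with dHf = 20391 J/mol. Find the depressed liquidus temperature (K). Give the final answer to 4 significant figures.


dT = R*Tm^2*x / dHf
dT = 8.314 * 1010^2 * 0.096 / 20391
dT = 39.9287 K
T_new = 1010 - 39.9287 = 970.1 K


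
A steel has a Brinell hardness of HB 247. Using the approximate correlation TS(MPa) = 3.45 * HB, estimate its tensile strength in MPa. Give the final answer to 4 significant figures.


TS (MPa) = 3.45 * HB
TS = 3.45 * 247
TS = 852.2 MPa


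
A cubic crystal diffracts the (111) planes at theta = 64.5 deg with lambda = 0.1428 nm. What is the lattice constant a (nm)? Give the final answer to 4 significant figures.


d = lambda / (2*sin(theta))
d = 0.1428 / (2*sin(64.5 deg))
d = 0.0791061 nm
a = d * sqrt(h^2+k^2+l^2) = 0.0791061 * sqrt(3)
a = 0.137 nm


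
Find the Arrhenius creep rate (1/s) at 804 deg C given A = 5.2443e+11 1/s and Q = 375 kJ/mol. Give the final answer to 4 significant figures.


rate = A * exp(-Q / (R*T))
T = 804 + 273.15 = 1077.15 K
rate = 5.2443e+11 * exp(-375e3 / (8.314 * 1077.15))
rate = 3.42e-07 1/s


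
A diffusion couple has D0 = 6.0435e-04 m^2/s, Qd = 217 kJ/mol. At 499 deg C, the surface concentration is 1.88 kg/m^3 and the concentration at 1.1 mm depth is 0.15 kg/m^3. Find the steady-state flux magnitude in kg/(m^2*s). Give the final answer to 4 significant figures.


Step 1: D = D0 * exp(-Qd/(R*T))
T = 499 + 273.15 = 772.15 K
D = 6.0435e-04 * exp(-217e3 / (8.314 * 772.15)) = 1.26205e-18 m^2/s
Step 2: J = D * (C1 - C2) / dx
J = 1.26205e-18 * (1.88 - 0.15) / 1.1e-03
J = 1.985e-15 kg/(m^2*s)


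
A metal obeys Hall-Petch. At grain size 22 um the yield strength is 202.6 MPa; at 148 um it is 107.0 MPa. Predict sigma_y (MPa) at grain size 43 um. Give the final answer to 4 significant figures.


sigma_y = sigma0 + k / sqrt(d)
1/sqrt(d1) = 1/sqrt(2.2e-05) = 213.201;  1/sqrt(d2) = 82.1995
k = (sigma1 - sigma2) / (1/sqrt(d1) - 1/sqrt(d2)) = (202.6 - 107.0) / (213.201 - 82.1995) = 0.729764 MPa*m^0.5
sigma0 = sigma1 - k/sqrt(d1) = 202.6 - 0.729764*213.201 = 47.0138 MPa
sigma_y(d3) = 47.0138 + 0.729764 / sqrt(4.3e-05) = 158.3 MPa


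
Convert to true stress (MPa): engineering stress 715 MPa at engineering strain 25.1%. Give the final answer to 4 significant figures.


sigma_true = sigma_eng * (1 + epsilon_eng)
sigma_true = 715 * (1 + 0.251)
sigma_true = 894.5 MPa


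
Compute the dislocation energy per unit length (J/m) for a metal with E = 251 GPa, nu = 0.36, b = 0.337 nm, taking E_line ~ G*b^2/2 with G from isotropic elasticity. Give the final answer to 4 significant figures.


Step 1: G = E / (2*(1+nu))
G = 251 / (2*(1+0.36)) = 92.2794 GPa = 9.22794e+10 Pa
Step 2: E_line = G*b^2/2
b = 0.337 nm = 3.37e-10 m
E_line = 0.5 * 9.22794e+10 * (3.37e-10)^2 = 5.24e-09 J/m


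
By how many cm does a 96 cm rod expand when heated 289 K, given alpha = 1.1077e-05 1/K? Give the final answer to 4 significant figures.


dL = L0 * alpha * dT
dL = 96 * 1.1077e-05 * 289
dL = 0.3073 cm


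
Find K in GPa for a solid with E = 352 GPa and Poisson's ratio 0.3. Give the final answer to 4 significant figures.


K = E / (3*(1-2*nu))
K = 352 / (3*(1-2*0.3))
K = 293.3 GPa
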